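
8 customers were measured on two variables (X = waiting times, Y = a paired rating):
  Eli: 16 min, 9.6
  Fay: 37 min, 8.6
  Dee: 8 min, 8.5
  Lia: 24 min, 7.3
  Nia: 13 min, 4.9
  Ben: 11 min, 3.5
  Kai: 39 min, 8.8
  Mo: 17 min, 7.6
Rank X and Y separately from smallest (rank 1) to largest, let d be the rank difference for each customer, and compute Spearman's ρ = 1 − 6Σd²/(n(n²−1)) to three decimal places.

0.452

Ranks of variable 1: 4, 7, 1, 6, 3, 2, 8, 5
Ranks of variable 2: 8, 6, 5, 3, 2, 1, 7, 4
d = r₁ − r₂: -4, 1, -4, 3, 1, 1, 1, 1
d²: 16, 1, 16, 9, 1, 1, 1, 1; Σd² = 46
ρ = 1 − 6·46/(8·63) = 1 − 276/504 = 0.452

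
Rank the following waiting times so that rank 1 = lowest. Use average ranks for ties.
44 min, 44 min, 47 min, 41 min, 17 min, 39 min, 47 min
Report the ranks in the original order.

4.5, 4.5, 6.5, 3, 1, 2, 6.5

Sorted (ascending): 17, 39, 41, 44, 44, 47, 47
The 2 values of 44 occupy positions 4–5 → average rank (4+5)/2 = 4.5.
The 2 values of 47 occupy positions 6–7 → average rank (6+7)/2 = 6.5.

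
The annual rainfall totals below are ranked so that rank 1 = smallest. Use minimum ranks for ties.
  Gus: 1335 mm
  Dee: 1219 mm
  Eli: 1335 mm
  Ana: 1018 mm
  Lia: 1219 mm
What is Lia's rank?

Sorted (ascending): 1018, 1219, 1219, 1335, 1335
The 2 values of 1219 occupy positions 2–3 → each gets rank 2.
The 2 values of 1335 occupy positions 4–5 → each gets rank 4.
Lia has value 1219 mm → rank 2.

2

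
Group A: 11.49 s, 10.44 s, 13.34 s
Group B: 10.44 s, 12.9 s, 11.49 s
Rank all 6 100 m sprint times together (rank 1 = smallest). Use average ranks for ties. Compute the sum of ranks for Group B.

Sorted (ascending): 10.44, 10.44, 11.49, 11.49, 12.9, 13.34
The 2 values of 10.44 occupy positions 1–2 → average rank (1+2)/2 = 1.5.
The 2 values of 11.49 occupy positions 3–4 → average rank (3+4)/2 = 3.5.
Group B values → pooled ranks: 10.44→1.5, 12.9→5, 11.49→3.5
Rank sum = 1.5 + 5 + 3.5 = 10

10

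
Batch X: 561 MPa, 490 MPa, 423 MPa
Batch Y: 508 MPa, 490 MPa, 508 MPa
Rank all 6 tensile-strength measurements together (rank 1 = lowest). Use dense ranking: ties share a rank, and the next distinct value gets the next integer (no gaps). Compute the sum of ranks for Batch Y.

Sorted (ascending): 423, 490, 490, 508, 508, 561
The 2 values of 490 share dense rank 2.
The 2 values of 508 share dense rank 3.
Remaining distinct values take the next consecutive integers.
Batch Y values → pooled ranks: 508→3, 490→2, 508→3
Rank sum = 3 + 2 + 3 = 8

8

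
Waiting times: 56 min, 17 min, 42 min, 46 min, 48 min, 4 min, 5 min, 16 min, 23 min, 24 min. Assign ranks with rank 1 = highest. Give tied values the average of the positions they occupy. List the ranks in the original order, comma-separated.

1, 7, 4, 3, 2, 10, 9, 8, 6, 5

Sorted (descending): 56, 48, 46, 42, 24, 23, 17, 16, 5, 4
No ties — each value takes its position as its rank.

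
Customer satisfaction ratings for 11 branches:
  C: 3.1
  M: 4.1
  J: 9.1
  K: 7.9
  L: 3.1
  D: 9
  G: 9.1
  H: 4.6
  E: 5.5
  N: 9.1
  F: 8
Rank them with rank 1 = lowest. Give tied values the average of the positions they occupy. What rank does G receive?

Sorted (ascending): 3.1, 3.1, 4.1, 4.6, 5.5, 7.9, 8, 9, 9.1, 9.1, 9.1
The 2 values of 3.1 occupy positions 1–2 → average rank (1+2)/2 = 1.5.
The 3 values of 9.1 occupy positions 9–11 → average rank 10.
G has value 9.1 → rank 10.

10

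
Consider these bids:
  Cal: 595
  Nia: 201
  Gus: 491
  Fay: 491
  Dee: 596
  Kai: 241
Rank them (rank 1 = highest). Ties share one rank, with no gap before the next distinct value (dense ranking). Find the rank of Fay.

Sorted (descending): 596, 595, 491, 491, 241, 201
The 2 values of 491 share dense rank 3.
Remaining distinct values take the next consecutive integers.
Fay has value 491 → rank 3.

3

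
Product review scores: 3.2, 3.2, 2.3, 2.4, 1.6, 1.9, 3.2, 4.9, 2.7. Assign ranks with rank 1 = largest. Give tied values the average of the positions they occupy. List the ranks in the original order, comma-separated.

3, 3, 7, 6, 9, 8, 3, 1, 5

Sorted (descending): 4.9, 3.2, 3.2, 3.2, 2.7, 2.4, 2.3, 1.9, 1.6
The 3 values of 3.2 occupy positions 2–4 → average rank 3.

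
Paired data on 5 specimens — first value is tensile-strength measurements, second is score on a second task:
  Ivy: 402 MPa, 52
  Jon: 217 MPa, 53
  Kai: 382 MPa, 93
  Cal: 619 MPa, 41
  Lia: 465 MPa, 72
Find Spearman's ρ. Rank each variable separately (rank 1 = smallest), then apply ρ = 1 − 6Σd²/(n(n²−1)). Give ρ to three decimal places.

Ranks of variable 1: 3, 1, 2, 5, 4
Ranks of variable 2: 2, 3, 5, 1, 4
d = r₁ − r₂: 1, -2, -3, 4, 0
d²: 1, 4, 9, 16, 0; Σd² = 30
ρ = 1 − 6·30/(5·24) = 1 − 180/120 = -0.500

-0.500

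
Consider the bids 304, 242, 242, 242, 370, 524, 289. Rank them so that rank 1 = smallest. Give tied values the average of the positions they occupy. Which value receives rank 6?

370

Sorted (ascending): 242, 242, 242, 289, 304, 370, 524
The 3 values of 242 occupy positions 1–3 → average rank 2.
Rank 6 → value 370.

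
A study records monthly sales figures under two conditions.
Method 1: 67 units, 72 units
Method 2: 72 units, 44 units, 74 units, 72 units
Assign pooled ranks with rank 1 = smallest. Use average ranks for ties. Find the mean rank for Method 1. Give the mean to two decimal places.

Sorted (ascending): 44, 67, 72, 72, 72, 74
The 3 values of 72 occupy positions 3–5 → average rank 4.
Method 1 values → pooled ranks: 67→2, 72→4
Mean rank = (2 + 4) / 2 = 3.00

3.00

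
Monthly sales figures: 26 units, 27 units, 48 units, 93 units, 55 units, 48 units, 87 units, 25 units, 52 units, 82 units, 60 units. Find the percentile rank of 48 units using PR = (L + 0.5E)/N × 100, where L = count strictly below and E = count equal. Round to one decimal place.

36.4

N = 11.
Strictly below 48: 3. Equal to 48: 2.
PR = (3 + 0.5·2)/11 × 100 = 36.4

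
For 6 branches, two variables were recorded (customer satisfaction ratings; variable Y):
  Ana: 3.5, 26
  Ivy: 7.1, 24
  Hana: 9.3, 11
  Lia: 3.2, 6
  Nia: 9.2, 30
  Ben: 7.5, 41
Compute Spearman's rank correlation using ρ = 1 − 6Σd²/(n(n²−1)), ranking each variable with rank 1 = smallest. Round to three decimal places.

Ranks of variable 1: 2, 3, 6, 1, 5, 4
Ranks of variable 2: 4, 3, 2, 1, 5, 6
d = r₁ − r₂: -2, 0, 4, 0, 0, -2
d²: 4, 0, 16, 0, 0, 4; Σd² = 24
ρ = 1 − 6·24/(6·35) = 1 − 144/210 = 0.314

0.314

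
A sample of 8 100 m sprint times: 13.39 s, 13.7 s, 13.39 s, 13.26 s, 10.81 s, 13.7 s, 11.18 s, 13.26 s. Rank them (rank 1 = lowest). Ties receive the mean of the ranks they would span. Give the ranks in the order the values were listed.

Sorted (ascending): 10.81, 11.18, 13.26, 13.26, 13.39, 13.39, 13.7, 13.7
The 2 values of 13.26 occupy positions 3–4 → average rank (3+4)/2 = 3.5.
The 2 values of 13.39 occupy positions 5–6 → average rank (5+6)/2 = 5.5.
The 2 values of 13.7 occupy positions 7–8 → average rank (7+8)/2 = 7.5.

5.5, 7.5, 5.5, 3.5, 1, 7.5, 2, 3.5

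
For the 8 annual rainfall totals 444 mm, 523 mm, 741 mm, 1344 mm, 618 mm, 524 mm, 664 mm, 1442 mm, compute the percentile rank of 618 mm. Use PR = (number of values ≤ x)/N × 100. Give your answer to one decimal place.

50.0

N = 8.
Strictly below 618: 3. Equal to 618: 1.
PR = 4/8 × 100 = 50.0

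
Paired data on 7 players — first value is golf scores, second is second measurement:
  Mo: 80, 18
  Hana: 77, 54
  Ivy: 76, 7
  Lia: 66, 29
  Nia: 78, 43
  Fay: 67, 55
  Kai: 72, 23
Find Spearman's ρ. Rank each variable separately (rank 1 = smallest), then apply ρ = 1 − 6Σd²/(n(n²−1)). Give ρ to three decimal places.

-0.250

Ranks of variable 1: 7, 5, 4, 1, 6, 2, 3
Ranks of variable 2: 2, 6, 1, 4, 5, 7, 3
d = r₁ − r₂: 5, -1, 3, -3, 1, -5, 0
d²: 25, 1, 9, 9, 1, 25, 0; Σd² = 70
ρ = 1 − 6·70/(7·48) = 1 − 420/336 = -0.250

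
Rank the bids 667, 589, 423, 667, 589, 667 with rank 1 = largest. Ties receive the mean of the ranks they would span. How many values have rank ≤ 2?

3

Sorted (descending): 667, 667, 667, 589, 589, 423
The 3 values of 667 occupy positions 1–3 → average rank 2.
The 2 values of 589 occupy positions 4–5 → average rank (4+5)/2 = 4.5.
Ranks ≤ 2: {2, 2, 2} → 3 values.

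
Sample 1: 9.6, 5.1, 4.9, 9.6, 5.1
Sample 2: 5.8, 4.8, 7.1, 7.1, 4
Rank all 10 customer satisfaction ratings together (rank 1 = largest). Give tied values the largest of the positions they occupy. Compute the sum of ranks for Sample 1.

Sorted (descending): 9.6, 9.6, 7.1, 7.1, 5.8, 5.1, 5.1, 4.9, 4.8, 4
The 2 values of 9.6 occupy positions 1–2 → each gets rank 2.
The 2 values of 7.1 occupy positions 3–4 → each gets rank 4.
The 2 values of 5.1 occupy positions 6–7 → each gets rank 7.
Sample 1 values → pooled ranks: 9.6→2, 5.1→7, 4.9→8, 9.6→2, 5.1→7
Rank sum = 2 + 7 + 8 + 2 + 7 = 26

26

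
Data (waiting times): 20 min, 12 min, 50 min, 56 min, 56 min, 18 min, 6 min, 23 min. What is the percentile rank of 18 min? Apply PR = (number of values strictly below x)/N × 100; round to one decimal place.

N = 8.
Strictly below 18: 2. Equal to 18: 1.
PR = 2/8 × 100 = 25.0

25.0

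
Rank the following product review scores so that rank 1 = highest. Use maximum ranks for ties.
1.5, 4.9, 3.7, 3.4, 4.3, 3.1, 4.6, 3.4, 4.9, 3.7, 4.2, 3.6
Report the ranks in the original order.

12, 2, 7, 10, 4, 11, 3, 10, 2, 7, 5, 8

Sorted (descending): 4.9, 4.9, 4.6, 4.3, 4.2, 3.7, 3.7, 3.6, 3.4, 3.4, 3.1, 1.5
The 2 values of 4.9 occupy positions 1–2 → each gets rank 2.
The 2 values of 3.7 occupy positions 6–7 → each gets rank 7.
The 2 values of 3.4 occupy positions 9–10 → each gets rank 10.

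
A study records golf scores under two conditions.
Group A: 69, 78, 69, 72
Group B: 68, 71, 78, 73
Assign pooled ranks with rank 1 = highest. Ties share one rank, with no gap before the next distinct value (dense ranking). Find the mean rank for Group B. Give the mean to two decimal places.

3.25

Sorted (descending): 78, 78, 73, 72, 71, 69, 69, 68
The 2 values of 78 share dense rank 1.
The 2 values of 69 share dense rank 5.
Remaining distinct values take the next consecutive integers.
Group B values → pooled ranks: 68→6, 71→4, 78→1, 73→2
Mean rank = (6 + 4 + 1 + 2) / 4 = 3.25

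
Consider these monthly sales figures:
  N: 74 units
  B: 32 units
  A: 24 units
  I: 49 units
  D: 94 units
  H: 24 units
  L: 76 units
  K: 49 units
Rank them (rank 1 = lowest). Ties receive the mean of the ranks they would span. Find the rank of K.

4.5

Sorted (ascending): 24, 24, 32, 49, 49, 74, 76, 94
The 2 values of 24 occupy positions 1–2 → average rank (1+2)/2 = 1.5.
The 2 values of 49 occupy positions 4–5 → average rank (4+5)/2 = 4.5.
K has value 49 units → rank 4.5.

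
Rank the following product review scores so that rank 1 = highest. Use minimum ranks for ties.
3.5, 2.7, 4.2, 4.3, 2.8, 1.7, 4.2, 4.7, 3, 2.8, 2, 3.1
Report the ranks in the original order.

5, 10, 3, 2, 8, 12, 3, 1, 7, 8, 11, 6

Sorted (descending): 4.7, 4.3, 4.2, 4.2, 3.5, 3.1, 3, 2.8, 2.8, 2.7, 2, 1.7
The 2 values of 4.2 occupy positions 3–4 → each gets rank 3.
The 2 values of 2.8 occupy positions 8–9 → each gets rank 8.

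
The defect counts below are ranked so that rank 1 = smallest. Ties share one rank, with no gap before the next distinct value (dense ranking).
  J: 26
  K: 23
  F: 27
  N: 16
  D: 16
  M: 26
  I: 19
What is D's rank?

1

Sorted (ascending): 16, 16, 19, 23, 26, 26, 27
The 2 values of 16 share dense rank 1.
The 2 values of 26 share dense rank 4.
Remaining distinct values take the next consecutive integers.
D has value 16 → rank 1.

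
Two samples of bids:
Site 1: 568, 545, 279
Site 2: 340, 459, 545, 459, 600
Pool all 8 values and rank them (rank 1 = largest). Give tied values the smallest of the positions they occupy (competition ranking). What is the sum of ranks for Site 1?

13

Sorted (descending): 600, 568, 545, 545, 459, 459, 340, 279
The 2 values of 545 occupy positions 3–4 → each gets rank 3.
The 2 values of 459 occupy positions 5–6 → each gets rank 5.
Site 1 values → pooled ranks: 568→2, 545→3, 279→8
Rank sum = 2 + 3 + 8 = 13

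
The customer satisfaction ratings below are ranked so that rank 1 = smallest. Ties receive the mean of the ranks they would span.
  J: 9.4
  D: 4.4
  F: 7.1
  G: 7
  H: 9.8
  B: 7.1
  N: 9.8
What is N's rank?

6.5

Sorted (ascending): 4.4, 7, 7.1, 7.1, 9.4, 9.8, 9.8
The 2 values of 7.1 occupy positions 3–4 → average rank (3+4)/2 = 3.5.
The 2 values of 9.8 occupy positions 6–7 → average rank (6+7)/2 = 6.5.
N has value 9.8 → rank 6.5.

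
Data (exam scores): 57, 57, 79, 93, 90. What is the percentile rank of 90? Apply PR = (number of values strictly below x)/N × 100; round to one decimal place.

60.0

N = 5.
Strictly below 90: 3. Equal to 90: 1.
PR = 3/5 × 100 = 60.0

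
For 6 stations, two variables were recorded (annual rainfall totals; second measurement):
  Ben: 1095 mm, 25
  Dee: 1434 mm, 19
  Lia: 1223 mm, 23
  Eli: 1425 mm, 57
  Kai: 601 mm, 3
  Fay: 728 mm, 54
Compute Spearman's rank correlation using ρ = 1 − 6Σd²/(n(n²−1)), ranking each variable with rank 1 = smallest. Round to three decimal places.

Ranks of variable 1: 3, 6, 4, 5, 1, 2
Ranks of variable 2: 4, 2, 3, 6, 1, 5
d = r₁ − r₂: -1, 4, 1, -1, 0, -3
d²: 1, 16, 1, 1, 0, 9; Σd² = 28
ρ = 1 − 6·28/(6·35) = 1 − 168/210 = 0.200

0.200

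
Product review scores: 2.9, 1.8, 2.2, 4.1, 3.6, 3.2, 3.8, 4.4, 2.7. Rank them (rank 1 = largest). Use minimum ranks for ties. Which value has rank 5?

3.2

Sorted (descending): 4.4, 4.1, 3.8, 3.6, 3.2, 2.9, 2.7, 2.2, 1.8
No ties — each value takes its position as its rank.
Rank 5 → value 3.2.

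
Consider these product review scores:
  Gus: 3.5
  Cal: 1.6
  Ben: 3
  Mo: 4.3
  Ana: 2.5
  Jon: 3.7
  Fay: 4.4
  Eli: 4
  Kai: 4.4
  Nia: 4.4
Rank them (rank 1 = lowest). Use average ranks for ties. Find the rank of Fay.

9

Sorted (ascending): 1.6, 2.5, 3, 3.5, 3.7, 4, 4.3, 4.4, 4.4, 4.4
The 3 values of 4.4 occupy positions 8–10 → average rank 9.
Fay has value 4.4 → rank 9.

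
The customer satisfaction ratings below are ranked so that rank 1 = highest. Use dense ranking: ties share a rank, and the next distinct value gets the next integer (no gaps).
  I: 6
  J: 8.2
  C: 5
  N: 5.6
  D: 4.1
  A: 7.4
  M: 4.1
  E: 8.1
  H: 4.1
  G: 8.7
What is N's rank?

Sorted (descending): 8.7, 8.2, 8.1, 7.4, 6, 5.6, 5, 4.1, 4.1, 4.1
The 3 values of 4.1 share dense rank 8.
Remaining distinct values take the next consecutive integers.
N has value 5.6 → rank 6.

6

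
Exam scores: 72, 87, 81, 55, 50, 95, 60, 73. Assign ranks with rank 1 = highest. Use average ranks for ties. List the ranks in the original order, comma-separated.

5, 2, 3, 7, 8, 1, 6, 4

Sorted (descending): 95, 87, 81, 73, 72, 60, 55, 50
No ties — each value takes its position as its rank.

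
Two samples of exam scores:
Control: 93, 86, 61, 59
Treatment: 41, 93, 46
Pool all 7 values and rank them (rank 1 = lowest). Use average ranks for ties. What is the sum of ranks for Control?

18.5

Sorted (ascending): 41, 46, 59, 61, 86, 93, 93
The 2 values of 93 occupy positions 6–7 → average rank (6+7)/2 = 6.5.
Control values → pooled ranks: 93→6.5, 86→5, 61→4, 59→3
Rank sum = 6.5 + 5 + 4 + 3 = 18.5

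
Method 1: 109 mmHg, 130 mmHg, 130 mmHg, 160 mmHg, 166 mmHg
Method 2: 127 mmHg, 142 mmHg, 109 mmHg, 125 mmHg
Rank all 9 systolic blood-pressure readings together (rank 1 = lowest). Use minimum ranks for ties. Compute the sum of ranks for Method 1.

Sorted (ascending): 109, 109, 125, 127, 130, 130, 142, 160, 166
The 2 values of 109 occupy positions 1–2 → each gets rank 1.
The 2 values of 130 occupy positions 5–6 → each gets rank 5.
Method 1 values → pooled ranks: 109→1, 130→5, 130→5, 160→8, 166→9
Rank sum = 1 + 5 + 5 + 8 + 9 = 28

28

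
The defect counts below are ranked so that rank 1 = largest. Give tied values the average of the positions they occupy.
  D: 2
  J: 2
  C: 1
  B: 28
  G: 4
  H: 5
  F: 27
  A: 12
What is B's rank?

1

Sorted (descending): 28, 27, 12, 5, 4, 2, 2, 1
The 2 values of 2 occupy positions 6–7 → average rank (6+7)/2 = 6.5.
B has value 28 → rank 1.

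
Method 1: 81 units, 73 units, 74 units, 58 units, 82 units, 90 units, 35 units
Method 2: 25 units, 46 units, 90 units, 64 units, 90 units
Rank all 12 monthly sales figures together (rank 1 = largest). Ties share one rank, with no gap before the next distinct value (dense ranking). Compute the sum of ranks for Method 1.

31

Sorted (descending): 90, 90, 90, 82, 81, 74, 73, 64, 58, 46, 35, 25
The 3 values of 90 share dense rank 1.
Remaining distinct values take the next consecutive integers.
Method 1 values → pooled ranks: 81→3, 73→5, 74→4, 58→7, 82→2, 90→1, 35→9
Rank sum = 3 + 5 + 4 + 7 + 2 + 1 + 9 = 31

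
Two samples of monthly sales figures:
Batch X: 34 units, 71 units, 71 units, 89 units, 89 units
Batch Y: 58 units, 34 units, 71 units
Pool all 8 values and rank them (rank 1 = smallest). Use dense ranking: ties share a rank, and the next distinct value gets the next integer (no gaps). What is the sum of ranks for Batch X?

15

Sorted (ascending): 34, 34, 58, 71, 71, 71, 89, 89
The 2 values of 34 share dense rank 1.
The 3 values of 71 share dense rank 3.
The 2 values of 89 share dense rank 4.
Remaining distinct values take the next consecutive integers.
Batch X values → pooled ranks: 34→1, 71→3, 71→3, 89→4, 89→4
Rank sum = 1 + 3 + 3 + 4 + 4 = 15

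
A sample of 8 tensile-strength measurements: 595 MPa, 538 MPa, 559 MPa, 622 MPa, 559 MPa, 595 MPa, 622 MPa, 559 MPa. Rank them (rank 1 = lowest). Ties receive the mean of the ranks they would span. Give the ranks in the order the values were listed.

5.5, 1, 3, 7.5, 3, 5.5, 7.5, 3

Sorted (ascending): 538, 559, 559, 559, 595, 595, 622, 622
The 3 values of 559 occupy positions 2–4 → average rank 3.
The 2 values of 595 occupy positions 5–6 → average rank (5+6)/2 = 5.5.
The 2 values of 622 occupy positions 7–8 → average rank (7+8)/2 = 7.5.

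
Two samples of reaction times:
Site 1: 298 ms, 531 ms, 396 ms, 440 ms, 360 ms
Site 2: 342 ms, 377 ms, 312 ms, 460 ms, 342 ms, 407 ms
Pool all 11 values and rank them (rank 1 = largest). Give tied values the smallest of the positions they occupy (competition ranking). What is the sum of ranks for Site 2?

38

Sorted (descending): 531, 460, 440, 407, 396, 377, 360, 342, 342, 312, 298
The 2 values of 342 occupy positions 8–9 → each gets rank 8.
Site 2 values → pooled ranks: 342→8, 377→6, 312→10, 460→2, 342→8, 407→4
Rank sum = 8 + 6 + 10 + 2 + 8 + 4 = 38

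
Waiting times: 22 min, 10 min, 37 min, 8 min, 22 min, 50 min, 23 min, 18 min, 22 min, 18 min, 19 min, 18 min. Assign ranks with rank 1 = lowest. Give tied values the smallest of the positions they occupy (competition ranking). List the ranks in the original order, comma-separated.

7, 2, 11, 1, 7, 12, 10, 3, 7, 3, 6, 3

Sorted (ascending): 8, 10, 18, 18, 18, 19, 22, 22, 22, 23, 37, 50
The 3 values of 18 occupy positions 3–5 → each gets rank 3.
The 3 values of 22 occupy positions 7–9 → each gets rank 7.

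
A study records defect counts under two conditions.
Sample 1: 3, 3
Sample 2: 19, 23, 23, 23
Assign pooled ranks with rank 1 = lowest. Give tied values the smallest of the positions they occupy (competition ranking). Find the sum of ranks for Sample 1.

Sorted (ascending): 3, 3, 19, 23, 23, 23
The 2 values of 3 occupy positions 1–2 → each gets rank 1.
The 3 values of 23 occupy positions 4–6 → each gets rank 4.
Sample 1 values → pooled ranks: 3→1, 3→1
Rank sum = 1 + 1 = 2

2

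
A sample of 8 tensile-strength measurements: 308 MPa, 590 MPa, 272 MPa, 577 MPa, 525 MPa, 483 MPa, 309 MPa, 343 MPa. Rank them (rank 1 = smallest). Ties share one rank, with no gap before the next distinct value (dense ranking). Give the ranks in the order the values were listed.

2, 8, 1, 7, 6, 5, 3, 4

Sorted (ascending): 272, 308, 309, 343, 483, 525, 577, 590
No ties — each value takes its position as its rank.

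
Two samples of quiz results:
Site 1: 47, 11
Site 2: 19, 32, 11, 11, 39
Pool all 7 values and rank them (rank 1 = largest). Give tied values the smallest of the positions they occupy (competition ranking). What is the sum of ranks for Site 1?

Sorted (descending): 47, 39, 32, 19, 11, 11, 11
The 3 values of 11 occupy positions 5–7 → each gets rank 5.
Site 1 values → pooled ranks: 47→1, 11→5
Rank sum = 1 + 5 = 6

6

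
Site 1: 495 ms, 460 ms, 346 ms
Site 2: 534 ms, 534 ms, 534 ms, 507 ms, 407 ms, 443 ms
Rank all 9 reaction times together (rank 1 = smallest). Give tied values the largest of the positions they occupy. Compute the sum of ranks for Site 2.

38

Sorted (ascending): 346, 407, 443, 460, 495, 507, 534, 534, 534
The 3 values of 534 occupy positions 7–9 → each gets rank 9.
Site 2 values → pooled ranks: 534→9, 534→9, 534→9, 507→6, 407→2, 443→3
Rank sum = 9 + 9 + 9 + 6 + 2 + 3 = 38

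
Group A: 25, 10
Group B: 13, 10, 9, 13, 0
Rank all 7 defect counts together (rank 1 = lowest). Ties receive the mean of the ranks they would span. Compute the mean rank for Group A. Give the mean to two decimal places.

5.25

Sorted (ascending): 0, 9, 10, 10, 13, 13, 25
The 2 values of 10 occupy positions 3–4 → average rank (3+4)/2 = 3.5.
The 2 values of 13 occupy positions 5–6 → average rank (5+6)/2 = 5.5.
Group A values → pooled ranks: 25→7, 10→3.5
Mean rank = (7 + 3.5) / 2 = 5.25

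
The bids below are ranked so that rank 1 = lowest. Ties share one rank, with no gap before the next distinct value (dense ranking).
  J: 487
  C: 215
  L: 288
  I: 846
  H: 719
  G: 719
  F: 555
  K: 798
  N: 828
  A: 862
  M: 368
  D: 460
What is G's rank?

Sorted (ascending): 215, 288, 368, 460, 487, 555, 719, 719, 798, 828, 846, 862
The 2 values of 719 share dense rank 7.
Remaining distinct values take the next consecutive integers.
G has value 719 → rank 7.

7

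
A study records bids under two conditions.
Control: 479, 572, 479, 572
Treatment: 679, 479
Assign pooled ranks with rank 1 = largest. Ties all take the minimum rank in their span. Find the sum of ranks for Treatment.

5

Sorted (descending): 679, 572, 572, 479, 479, 479
The 2 values of 572 occupy positions 2–3 → each gets rank 2.
The 3 values of 479 occupy positions 4–6 → each gets rank 4.
Treatment values → pooled ranks: 679→1, 479→4
Rank sum = 1 + 4 = 5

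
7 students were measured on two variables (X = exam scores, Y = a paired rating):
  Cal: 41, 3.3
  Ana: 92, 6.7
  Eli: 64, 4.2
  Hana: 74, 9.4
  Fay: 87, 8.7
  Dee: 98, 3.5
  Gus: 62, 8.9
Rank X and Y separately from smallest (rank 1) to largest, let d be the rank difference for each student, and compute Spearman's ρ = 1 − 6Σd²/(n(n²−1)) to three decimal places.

Ranks of variable 1: 1, 6, 3, 4, 5, 7, 2
Ranks of variable 2: 1, 4, 3, 7, 5, 2, 6
d = r₁ − r₂: 0, 2, 0, -3, 0, 5, -4
d²: 0, 4, 0, 9, 0, 25, 16; Σd² = 54
ρ = 1 − 6·54/(7·48) = 1 − 324/336 = 0.036

0.036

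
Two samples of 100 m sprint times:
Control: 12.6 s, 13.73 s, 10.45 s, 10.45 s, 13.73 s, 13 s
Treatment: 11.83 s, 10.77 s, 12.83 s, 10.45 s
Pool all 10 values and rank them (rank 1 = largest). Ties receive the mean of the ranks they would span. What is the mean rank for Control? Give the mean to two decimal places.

4.83

Sorted (descending): 13.73, 13.73, 13, 12.83, 12.6, 11.83, 10.77, 10.45, 10.45, 10.45
The 2 values of 13.73 occupy positions 1–2 → average rank (1+2)/2 = 1.5.
The 3 values of 10.45 occupy positions 8–10 → average rank 9.
Control values → pooled ranks: 12.6→5, 13.73→1.5, 10.45→9, 10.45→9, 13.73→1.5, 13→3
Mean rank = (5 + 1.5 + 9 + 9 + 1.5 + 3) / 6 = 4.83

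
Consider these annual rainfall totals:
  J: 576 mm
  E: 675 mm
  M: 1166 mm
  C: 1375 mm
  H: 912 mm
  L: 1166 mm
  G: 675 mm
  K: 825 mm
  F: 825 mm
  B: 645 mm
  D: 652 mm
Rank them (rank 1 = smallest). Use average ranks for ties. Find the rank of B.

Sorted (ascending): 576, 645, 652, 675, 675, 825, 825, 912, 1166, 1166, 1375
The 2 values of 675 occupy positions 4–5 → average rank (4+5)/2 = 4.5.
The 2 values of 825 occupy positions 6–7 → average rank (6+7)/2 = 6.5.
The 2 values of 1166 occupy positions 9–10 → average rank (9+10)/2 = 9.5.
B has value 645 mm → rank 2.

2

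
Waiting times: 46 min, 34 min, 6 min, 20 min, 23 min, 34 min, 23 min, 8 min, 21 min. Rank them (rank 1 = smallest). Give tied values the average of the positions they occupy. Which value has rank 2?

Sorted (ascending): 6, 8, 20, 21, 23, 23, 34, 34, 46
The 2 values of 23 occupy positions 5–6 → average rank (5+6)/2 = 5.5.
The 2 values of 34 occupy positions 7–8 → average rank (7+8)/2 = 7.5.
Rank 2 → value 8.

8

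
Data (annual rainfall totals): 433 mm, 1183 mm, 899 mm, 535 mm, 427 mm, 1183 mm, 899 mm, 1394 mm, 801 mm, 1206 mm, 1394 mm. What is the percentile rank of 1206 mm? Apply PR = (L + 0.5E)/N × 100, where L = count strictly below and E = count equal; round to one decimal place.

N = 11.
Strictly below 1206: 8. Equal to 1206: 1.
PR = (8 + 0.5·1)/11 × 100 = 77.3

77.3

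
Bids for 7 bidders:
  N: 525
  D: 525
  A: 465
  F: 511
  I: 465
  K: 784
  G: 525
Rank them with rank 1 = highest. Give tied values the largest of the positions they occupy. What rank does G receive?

Sorted (descending): 784, 525, 525, 525, 511, 465, 465
The 3 values of 525 occupy positions 2–4 → each gets rank 4.
The 2 values of 465 occupy positions 6–7 → each gets rank 7.
G has value 525 → rank 4.

4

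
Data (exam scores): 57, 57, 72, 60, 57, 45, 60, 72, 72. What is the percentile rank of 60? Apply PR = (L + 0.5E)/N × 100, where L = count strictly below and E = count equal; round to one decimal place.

55.6

N = 9.
Strictly below 60: 4. Equal to 60: 2.
PR = (4 + 0.5·2)/9 × 100 = 55.6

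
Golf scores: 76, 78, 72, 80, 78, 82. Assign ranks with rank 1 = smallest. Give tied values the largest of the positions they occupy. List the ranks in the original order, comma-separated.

Sorted (ascending): 72, 76, 78, 78, 80, 82
The 2 values of 78 occupy positions 3–4 → each gets rank 4.

2, 4, 1, 5, 4, 6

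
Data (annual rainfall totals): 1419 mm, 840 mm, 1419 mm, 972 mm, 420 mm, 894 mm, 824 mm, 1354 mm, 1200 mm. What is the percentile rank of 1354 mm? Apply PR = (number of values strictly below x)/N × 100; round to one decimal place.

66.7

N = 9.
Strictly below 1354: 6. Equal to 1354: 1.
PR = 6/9 × 100 = 66.7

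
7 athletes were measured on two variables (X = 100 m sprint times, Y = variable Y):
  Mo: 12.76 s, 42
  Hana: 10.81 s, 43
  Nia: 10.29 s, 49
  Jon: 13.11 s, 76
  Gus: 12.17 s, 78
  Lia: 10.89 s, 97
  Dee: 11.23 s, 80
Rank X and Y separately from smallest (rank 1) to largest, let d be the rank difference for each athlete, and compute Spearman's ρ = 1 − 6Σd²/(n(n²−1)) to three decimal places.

Ranks of variable 1: 6, 2, 1, 7, 5, 3, 4
Ranks of variable 2: 1, 2, 3, 4, 5, 7, 6
d = r₁ − r₂: 5, 0, -2, 3, 0, -4, -2
d²: 25, 0, 4, 9, 0, 16, 4; Σd² = 58
ρ = 1 − 6·58/(7·48) = 1 − 348/336 = -0.036

-0.036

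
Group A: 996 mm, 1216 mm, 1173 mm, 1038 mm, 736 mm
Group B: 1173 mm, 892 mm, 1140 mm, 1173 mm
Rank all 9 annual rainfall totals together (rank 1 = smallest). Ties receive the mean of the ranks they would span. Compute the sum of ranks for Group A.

Sorted (ascending): 736, 892, 996, 1038, 1140, 1173, 1173, 1173, 1216
The 3 values of 1173 occupy positions 6–8 → average rank 7.
Group A values → pooled ranks: 996→3, 1216→9, 1173→7, 1038→4, 736→1
Rank sum = 3 + 9 + 7 + 4 + 1 = 24

24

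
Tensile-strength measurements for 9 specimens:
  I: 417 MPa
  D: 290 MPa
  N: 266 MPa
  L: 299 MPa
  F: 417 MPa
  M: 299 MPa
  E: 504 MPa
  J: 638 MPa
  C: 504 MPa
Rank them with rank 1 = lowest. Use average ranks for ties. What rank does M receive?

3.5

Sorted (ascending): 266, 290, 299, 299, 417, 417, 504, 504, 638
The 2 values of 299 occupy positions 3–4 → average rank (3+4)/2 = 3.5.
The 2 values of 417 occupy positions 5–6 → average rank (5+6)/2 = 5.5.
The 2 values of 504 occupy positions 7–8 → average rank (7+8)/2 = 7.5.
M has value 299 MPa → rank 3.5.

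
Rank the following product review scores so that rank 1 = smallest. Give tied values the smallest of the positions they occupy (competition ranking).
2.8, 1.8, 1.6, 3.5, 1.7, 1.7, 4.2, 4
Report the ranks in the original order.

5, 4, 1, 6, 2, 2, 8, 7

Sorted (ascending): 1.6, 1.7, 1.7, 1.8, 2.8, 3.5, 4, 4.2
The 2 values of 1.7 occupy positions 2–3 → each gets rank 2.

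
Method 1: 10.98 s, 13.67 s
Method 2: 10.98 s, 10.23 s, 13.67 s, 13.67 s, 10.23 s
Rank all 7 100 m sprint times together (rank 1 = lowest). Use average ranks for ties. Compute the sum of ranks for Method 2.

18.5

Sorted (ascending): 10.23, 10.23, 10.98, 10.98, 13.67, 13.67, 13.67
The 2 values of 10.23 occupy positions 1–2 → average rank (1+2)/2 = 1.5.
The 2 values of 10.98 occupy positions 3–4 → average rank (3+4)/2 = 3.5.
The 3 values of 13.67 occupy positions 5–7 → average rank 6.
Method 2 values → pooled ranks: 10.98→3.5, 10.23→1.5, 13.67→6, 13.67→6, 10.23→1.5
Rank sum = 3.5 + 1.5 + 6 + 6 + 1.5 = 18.5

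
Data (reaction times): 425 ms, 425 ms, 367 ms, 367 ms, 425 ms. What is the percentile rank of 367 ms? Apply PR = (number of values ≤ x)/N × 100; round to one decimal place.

N = 5.
Strictly below 367: 0. Equal to 367: 2.
PR = 2/5 × 100 = 40.0

40.0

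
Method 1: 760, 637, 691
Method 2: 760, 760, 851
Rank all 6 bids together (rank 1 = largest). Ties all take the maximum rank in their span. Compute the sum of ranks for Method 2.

9

Sorted (descending): 851, 760, 760, 760, 691, 637
The 3 values of 760 occupy positions 2–4 → each gets rank 4.
Method 2 values → pooled ranks: 760→4, 760→4, 851→1
Rank sum = 4 + 4 + 1 = 9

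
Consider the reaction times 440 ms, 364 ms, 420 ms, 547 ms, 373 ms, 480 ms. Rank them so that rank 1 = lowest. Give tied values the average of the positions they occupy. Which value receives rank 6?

Sorted (ascending): 364, 373, 420, 440, 480, 547
No ties — each value takes its position as its rank.
Rank 6 → value 547.

547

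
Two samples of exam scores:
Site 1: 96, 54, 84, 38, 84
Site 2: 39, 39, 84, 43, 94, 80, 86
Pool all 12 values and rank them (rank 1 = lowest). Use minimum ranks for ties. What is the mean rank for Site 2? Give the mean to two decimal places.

6.00

Sorted (ascending): 38, 39, 39, 43, 54, 80, 84, 84, 84, 86, 94, 96
The 2 values of 39 occupy positions 2–3 → each gets rank 2.
The 3 values of 84 occupy positions 7–9 → each gets rank 7.
Site 2 values → pooled ranks: 39→2, 39→2, 84→7, 43→4, 94→11, 80→6, 86→10
Mean rank = (2 + 2 + 7 + 4 + 11 + 6 + 10) / 7 = 6.00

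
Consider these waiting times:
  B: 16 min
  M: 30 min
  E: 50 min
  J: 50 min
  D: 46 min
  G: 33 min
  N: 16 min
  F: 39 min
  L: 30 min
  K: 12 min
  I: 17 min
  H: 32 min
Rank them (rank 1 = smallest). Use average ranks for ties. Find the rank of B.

2.5

Sorted (ascending): 12, 16, 16, 17, 30, 30, 32, 33, 39, 46, 50, 50
The 2 values of 16 occupy positions 2–3 → average rank (2+3)/2 = 2.5.
The 2 values of 30 occupy positions 5–6 → average rank (5+6)/2 = 5.5.
The 2 values of 50 occupy positions 11–12 → average rank (11+12)/2 = 11.5.
B has value 16 min → rank 2.5.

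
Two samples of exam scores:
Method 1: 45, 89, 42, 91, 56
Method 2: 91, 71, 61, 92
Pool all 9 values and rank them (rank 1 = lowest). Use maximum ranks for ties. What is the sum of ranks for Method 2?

Sorted (ascending): 42, 45, 56, 61, 71, 89, 91, 91, 92
The 2 values of 91 occupy positions 7–8 → each gets rank 8.
Method 2 values → pooled ranks: 91→8, 71→5, 61→4, 92→9
Rank sum = 8 + 5 + 4 + 9 = 26

26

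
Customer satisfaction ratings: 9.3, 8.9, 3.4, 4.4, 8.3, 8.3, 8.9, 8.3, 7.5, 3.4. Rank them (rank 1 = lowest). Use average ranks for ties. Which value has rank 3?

4.4

Sorted (ascending): 3.4, 3.4, 4.4, 7.5, 8.3, 8.3, 8.3, 8.9, 8.9, 9.3
The 2 values of 3.4 occupy positions 1–2 → average rank (1+2)/2 = 1.5.
The 3 values of 8.3 occupy positions 5–7 → average rank 6.
The 2 values of 8.9 occupy positions 8–9 → average rank (8+9)/2 = 8.5.
Rank 3 → value 4.4.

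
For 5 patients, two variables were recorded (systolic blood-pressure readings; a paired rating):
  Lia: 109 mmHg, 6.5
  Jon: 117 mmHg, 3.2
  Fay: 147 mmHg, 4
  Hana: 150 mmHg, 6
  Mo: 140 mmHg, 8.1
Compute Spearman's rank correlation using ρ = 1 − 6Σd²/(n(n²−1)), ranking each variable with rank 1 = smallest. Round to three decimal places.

Ranks of variable 1: 1, 2, 4, 5, 3
Ranks of variable 2: 4, 1, 2, 3, 5
d = r₁ − r₂: -3, 1, 2, 2, -2
d²: 9, 1, 4, 4, 4; Σd² = 22
ρ = 1 − 6·22/(5·24) = 1 − 132/120 = -0.100

-0.100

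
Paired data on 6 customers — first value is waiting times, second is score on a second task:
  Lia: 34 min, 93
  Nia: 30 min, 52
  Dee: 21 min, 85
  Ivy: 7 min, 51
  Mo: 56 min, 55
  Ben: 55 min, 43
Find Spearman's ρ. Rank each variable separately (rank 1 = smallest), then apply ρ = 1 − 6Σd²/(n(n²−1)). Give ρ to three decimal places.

0.029

Ranks of variable 1: 4, 3, 2, 1, 6, 5
Ranks of variable 2: 6, 3, 5, 2, 4, 1
d = r₁ − r₂: -2, 0, -3, -1, 2, 4
d²: 4, 0, 9, 1, 4, 16; Σd² = 34
ρ = 1 − 6·34/(6·35) = 1 − 204/210 = 0.029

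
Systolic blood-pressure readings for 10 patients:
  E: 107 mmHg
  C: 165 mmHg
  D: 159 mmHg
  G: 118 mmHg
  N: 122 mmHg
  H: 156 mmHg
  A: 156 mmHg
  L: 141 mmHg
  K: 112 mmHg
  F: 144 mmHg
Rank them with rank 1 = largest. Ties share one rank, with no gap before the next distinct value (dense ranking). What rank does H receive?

Sorted (descending): 165, 159, 156, 156, 144, 141, 122, 118, 112, 107
The 2 values of 156 share dense rank 3.
Remaining distinct values take the next consecutive integers.
H has value 156 mmHg → rank 3.

3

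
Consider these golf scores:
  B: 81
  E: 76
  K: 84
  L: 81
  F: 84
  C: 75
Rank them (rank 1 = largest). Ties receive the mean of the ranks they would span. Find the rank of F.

Sorted (descending): 84, 84, 81, 81, 76, 75
The 2 values of 84 occupy positions 1–2 → average rank (1+2)/2 = 1.5.
The 2 values of 81 occupy positions 3–4 → average rank (3+4)/2 = 3.5.
F has value 84 → rank 1.5.

1.5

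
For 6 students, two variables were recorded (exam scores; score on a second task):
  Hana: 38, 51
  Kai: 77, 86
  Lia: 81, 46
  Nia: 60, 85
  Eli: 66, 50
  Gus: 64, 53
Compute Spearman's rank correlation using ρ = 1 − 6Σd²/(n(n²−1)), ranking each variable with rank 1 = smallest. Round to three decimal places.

-0.257

Ranks of variable 1: 1, 5, 6, 2, 4, 3
Ranks of variable 2: 3, 6, 1, 5, 2, 4
d = r₁ − r₂: -2, -1, 5, -3, 2, -1
d²: 4, 1, 25, 9, 4, 1; Σd² = 44
ρ = 1 − 6·44/(6·35) = 1 − 264/210 = -0.257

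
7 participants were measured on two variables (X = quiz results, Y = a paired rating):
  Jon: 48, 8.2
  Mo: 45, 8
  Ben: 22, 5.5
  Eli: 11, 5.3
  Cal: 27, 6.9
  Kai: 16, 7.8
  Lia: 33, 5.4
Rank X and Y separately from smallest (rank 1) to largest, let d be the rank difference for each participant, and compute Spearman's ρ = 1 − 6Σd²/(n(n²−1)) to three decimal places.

0.679

Ranks of variable 1: 7, 6, 3, 1, 4, 2, 5
Ranks of variable 2: 7, 6, 3, 1, 4, 5, 2
d = r₁ − r₂: 0, 0, 0, 0, 0, -3, 3
d²: 0, 0, 0, 0, 0, 9, 9; Σd² = 18
ρ = 1 − 6·18/(7·48) = 1 − 108/336 = 0.679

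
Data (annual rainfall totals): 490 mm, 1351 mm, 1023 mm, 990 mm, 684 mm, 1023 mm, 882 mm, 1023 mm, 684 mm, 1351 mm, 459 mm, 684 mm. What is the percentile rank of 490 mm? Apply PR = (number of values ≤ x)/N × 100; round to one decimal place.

16.7

N = 12.
Strictly below 490: 1. Equal to 490: 1.
PR = 2/12 × 100 = 16.7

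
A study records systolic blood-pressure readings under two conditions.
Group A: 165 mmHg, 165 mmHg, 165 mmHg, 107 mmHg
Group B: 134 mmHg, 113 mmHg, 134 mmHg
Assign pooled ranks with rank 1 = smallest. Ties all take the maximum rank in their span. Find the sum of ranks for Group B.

10

Sorted (ascending): 107, 113, 134, 134, 165, 165, 165
The 2 values of 134 occupy positions 3–4 → each gets rank 4.
The 3 values of 165 occupy positions 5–7 → each gets rank 7.
Group B values → pooled ranks: 134→4, 113→2, 134→4
Rank sum = 4 + 2 + 4 = 10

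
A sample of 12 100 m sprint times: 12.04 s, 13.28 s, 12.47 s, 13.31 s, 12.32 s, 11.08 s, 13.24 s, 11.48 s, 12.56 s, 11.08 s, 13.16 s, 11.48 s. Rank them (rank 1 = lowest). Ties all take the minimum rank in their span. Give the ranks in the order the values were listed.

Sorted (ascending): 11.08, 11.08, 11.48, 11.48, 12.04, 12.32, 12.47, 12.56, 13.16, 13.24, 13.28, 13.31
The 2 values of 11.08 occupy positions 1–2 → each gets rank 1.
The 2 values of 11.48 occupy positions 3–4 → each gets rank 3.

5, 11, 7, 12, 6, 1, 10, 3, 8, 1, 9, 3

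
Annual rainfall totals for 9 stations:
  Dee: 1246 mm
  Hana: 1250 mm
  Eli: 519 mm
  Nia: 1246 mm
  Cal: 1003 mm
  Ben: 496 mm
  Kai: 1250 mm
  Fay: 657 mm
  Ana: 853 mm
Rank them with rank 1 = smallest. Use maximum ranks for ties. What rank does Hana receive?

Sorted (ascending): 496, 519, 657, 853, 1003, 1246, 1246, 1250, 1250
The 2 values of 1246 occupy positions 6–7 → each gets rank 7.
The 2 values of 1250 occupy positions 8–9 → each gets rank 9.
Hana has value 1250 mm → rank 9.

9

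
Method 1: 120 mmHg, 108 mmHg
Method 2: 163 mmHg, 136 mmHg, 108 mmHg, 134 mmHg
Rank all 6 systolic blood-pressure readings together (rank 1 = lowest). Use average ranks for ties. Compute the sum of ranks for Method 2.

Sorted (ascending): 108, 108, 120, 134, 136, 163
The 2 values of 108 occupy positions 1–2 → average rank (1+2)/2 = 1.5.
Method 2 values → pooled ranks: 163→6, 136→5, 108→1.5, 134→4
Rank sum = 6 + 5 + 1.5 + 4 = 16.5

16.5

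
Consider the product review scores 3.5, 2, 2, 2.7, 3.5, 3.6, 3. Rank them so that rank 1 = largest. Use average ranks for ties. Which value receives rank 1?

3.6

Sorted (descending): 3.6, 3.5, 3.5, 3, 2.7, 2, 2
The 2 values of 3.5 occupy positions 2–3 → average rank (2+3)/2 = 2.5.
The 2 values of 2 occupy positions 6–7 → average rank (6+7)/2 = 6.5.
Rank 1 → value 3.6.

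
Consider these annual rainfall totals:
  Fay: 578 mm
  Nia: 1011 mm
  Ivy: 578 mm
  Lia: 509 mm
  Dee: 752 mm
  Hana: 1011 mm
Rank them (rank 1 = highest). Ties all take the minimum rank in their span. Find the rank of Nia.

Sorted (descending): 1011, 1011, 752, 578, 578, 509
The 2 values of 1011 occupy positions 1–2 → each gets rank 1.
The 2 values of 578 occupy positions 4–5 → each gets rank 4.
Nia has value 1011 mm → rank 1.

1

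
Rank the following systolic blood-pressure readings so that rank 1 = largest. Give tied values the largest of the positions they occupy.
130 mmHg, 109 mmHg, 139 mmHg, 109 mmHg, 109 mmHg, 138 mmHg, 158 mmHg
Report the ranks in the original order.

Sorted (descending): 158, 139, 138, 130, 109, 109, 109
The 3 values of 109 occupy positions 5–7 → each gets rank 7.

4, 7, 2, 7, 7, 3, 1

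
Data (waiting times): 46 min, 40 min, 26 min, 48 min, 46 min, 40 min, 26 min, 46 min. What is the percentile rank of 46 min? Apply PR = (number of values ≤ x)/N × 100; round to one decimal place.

87.5

N = 8.
Strictly below 46: 4. Equal to 46: 3.
PR = 7/8 × 100 = 87.5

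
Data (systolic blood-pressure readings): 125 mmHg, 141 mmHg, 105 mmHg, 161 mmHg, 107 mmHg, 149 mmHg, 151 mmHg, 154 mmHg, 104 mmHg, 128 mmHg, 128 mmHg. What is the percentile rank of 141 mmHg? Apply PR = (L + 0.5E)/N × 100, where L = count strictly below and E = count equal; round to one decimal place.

N = 11.
Strictly below 141: 6. Equal to 141: 1.
PR = (6 + 0.5·1)/11 × 100 = 59.1

59.1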